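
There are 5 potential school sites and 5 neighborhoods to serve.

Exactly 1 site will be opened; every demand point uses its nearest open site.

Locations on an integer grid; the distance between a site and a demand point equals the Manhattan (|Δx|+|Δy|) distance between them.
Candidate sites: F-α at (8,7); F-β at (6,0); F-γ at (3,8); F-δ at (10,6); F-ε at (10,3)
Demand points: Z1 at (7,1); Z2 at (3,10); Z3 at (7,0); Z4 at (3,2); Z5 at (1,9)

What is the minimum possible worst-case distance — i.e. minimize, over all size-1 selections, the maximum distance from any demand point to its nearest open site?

Open {F-α}.
  Farthest demand point is Z4 at distance 10 (to F-α); all others are ≤ 10.
With {F-γ} the worst case is 12.
With {F-δ} the worst case is 12.
No size-1 selection achieves below 10.

10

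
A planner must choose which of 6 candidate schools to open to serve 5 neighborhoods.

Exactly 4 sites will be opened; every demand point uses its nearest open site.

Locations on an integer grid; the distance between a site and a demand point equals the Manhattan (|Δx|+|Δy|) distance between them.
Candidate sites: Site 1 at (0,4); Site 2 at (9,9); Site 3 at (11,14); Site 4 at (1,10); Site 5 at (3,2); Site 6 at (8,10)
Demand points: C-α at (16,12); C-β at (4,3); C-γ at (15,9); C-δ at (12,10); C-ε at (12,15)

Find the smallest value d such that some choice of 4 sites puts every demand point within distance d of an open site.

Open {Site 1, Site 2, Site 3, Site 4}.
  Farthest demand point is C-α at distance 7 (to Site 3); all others are ≤ 7.
With {Site 1, Site 2, Site 3, Site 5} the worst case is 7.
With {Site 1, Site 2, Site 3, Site 6} the worst case is 7.
No size-4 selection achieves below 7.

7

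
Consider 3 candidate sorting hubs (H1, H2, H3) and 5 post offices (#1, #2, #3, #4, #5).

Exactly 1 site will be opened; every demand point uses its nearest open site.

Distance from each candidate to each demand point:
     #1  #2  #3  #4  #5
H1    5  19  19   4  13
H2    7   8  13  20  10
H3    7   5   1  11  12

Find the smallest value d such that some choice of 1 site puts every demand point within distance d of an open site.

12

Open {H3}.
  Farthest demand point is #5 at distance 12 (to H3); all others are ≤ 12.
With {H1} the worst case is 19.
With {H2} the worst case is 20.
No size-1 selection achieves below 12.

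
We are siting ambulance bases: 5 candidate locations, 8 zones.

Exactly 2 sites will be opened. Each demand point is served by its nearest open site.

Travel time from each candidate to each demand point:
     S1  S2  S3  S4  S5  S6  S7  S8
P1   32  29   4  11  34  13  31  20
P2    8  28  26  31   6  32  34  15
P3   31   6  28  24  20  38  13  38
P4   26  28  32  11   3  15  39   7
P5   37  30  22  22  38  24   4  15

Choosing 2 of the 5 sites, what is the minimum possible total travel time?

Open {P3, P4}.
  S1→P4 26, S2→P3 6, S3→P3 28, S4→P4 11, S5→P4 3, S6→P4 15, S7→P3 13, S8→P4 7  ⇒ total 109.
Compare {P1, P2}: total 116.
Compare {P4, P5}: total 116.
No size-2 selection does better; minimum is 109.

109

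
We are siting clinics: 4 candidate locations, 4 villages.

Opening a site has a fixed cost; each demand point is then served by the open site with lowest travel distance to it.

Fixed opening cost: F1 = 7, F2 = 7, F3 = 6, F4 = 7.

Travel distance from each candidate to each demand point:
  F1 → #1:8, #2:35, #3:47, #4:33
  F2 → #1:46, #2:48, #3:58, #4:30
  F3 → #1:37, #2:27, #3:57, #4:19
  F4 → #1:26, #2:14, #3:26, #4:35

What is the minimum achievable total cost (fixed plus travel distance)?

87

Open {F1, F3, F4}: assign each demand point to its cheapest open site.
  #1→F1 8, #2→F4 14, #3→F4 26, #4→F3 19
  travel distance 67, fixed 20 → total 87.
Compare {F1, F2, F3, F4}: travel distance 67 + fixed 27 = 94.
Compare {F1, F4}: travel distance 81 + fixed 14 = 95.
Compare {F3, F4}: travel distance 85 + fixed 13 = 98.
All other subsets cost ≥ 94. Minimum total cost: 87.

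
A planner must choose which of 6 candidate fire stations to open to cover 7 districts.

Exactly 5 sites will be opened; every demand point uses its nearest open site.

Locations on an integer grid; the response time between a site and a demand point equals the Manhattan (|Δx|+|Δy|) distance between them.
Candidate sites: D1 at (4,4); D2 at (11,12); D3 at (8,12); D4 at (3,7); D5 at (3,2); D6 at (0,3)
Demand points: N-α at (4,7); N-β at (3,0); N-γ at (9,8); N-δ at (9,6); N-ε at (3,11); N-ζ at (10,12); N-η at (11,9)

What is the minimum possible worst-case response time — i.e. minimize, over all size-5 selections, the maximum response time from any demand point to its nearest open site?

Open {D1, D2, D3, D4, D5}.
  Farthest demand point is N-δ at response time 7 (to D1); all others are ≤ 7.
With {D1, D2, D3, D4, D6} the worst case is 7.
With {D1, D2, D3, D5, D6} the worst case is 7.
No size-5 selection achieves below 7.

7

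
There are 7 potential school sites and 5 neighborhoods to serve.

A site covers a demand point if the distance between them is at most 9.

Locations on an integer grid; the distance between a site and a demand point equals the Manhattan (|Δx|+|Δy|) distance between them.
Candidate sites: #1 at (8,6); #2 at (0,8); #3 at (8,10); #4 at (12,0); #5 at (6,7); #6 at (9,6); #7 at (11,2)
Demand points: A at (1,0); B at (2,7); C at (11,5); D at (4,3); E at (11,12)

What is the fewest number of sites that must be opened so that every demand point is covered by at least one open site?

Coverage sets (demand points within 9 of each site):
  #1: {B, C, D, E}
  #2: {A, B, D}
  #3: {B, C, E}
  #4: {C}
  #5: {B, C, D}
  #6: {B, C, D, E}
  #7: {C, D}
No single site covers all 5 demand points.
But {#1, #2} covers everything, so the minimum is 2.

2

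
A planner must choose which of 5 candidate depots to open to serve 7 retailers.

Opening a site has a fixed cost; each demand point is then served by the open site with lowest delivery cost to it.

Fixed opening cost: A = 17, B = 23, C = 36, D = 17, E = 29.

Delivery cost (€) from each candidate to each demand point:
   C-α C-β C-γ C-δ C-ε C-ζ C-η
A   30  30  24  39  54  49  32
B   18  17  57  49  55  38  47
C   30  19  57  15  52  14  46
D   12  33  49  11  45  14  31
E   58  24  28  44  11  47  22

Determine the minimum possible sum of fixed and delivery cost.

168

Open {D, E}: assign each demand point to its cheapest open site.
  C-α→D 12, C-β→E 24, C-γ→E 28, C-δ→D 11, C-ε→E 11, C-ζ→D 14, C-η→E 22
  delivery cost 122, fixed 46 → total 168.
Compare {A, D, E}: delivery cost 118 + fixed 63 = 181.
Compare {B, D, E}: delivery cost 115 + fixed 69 = 184.
Compare {A, B, D, E}: delivery cost 111 + fixed 86 = 197.
All other subsets cost ≥ 181. Minimum total cost: 168.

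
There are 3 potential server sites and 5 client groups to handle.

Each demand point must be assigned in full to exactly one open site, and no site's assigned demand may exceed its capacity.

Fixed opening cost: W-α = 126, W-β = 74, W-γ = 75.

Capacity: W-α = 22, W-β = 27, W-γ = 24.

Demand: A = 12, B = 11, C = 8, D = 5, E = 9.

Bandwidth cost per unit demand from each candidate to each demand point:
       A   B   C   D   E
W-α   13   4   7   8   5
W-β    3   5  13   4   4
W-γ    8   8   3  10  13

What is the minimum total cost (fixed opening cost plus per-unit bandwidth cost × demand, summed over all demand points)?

353

Open {W-β, W-γ}; cheapest assignment that respects the capacities:
  W-β (cap 27, load 26): A, D, E — cost 12×3 + 5×4 + 9×4 = 92
  W-γ (cap 24, load 19): B, C — cost 11×8 + 8×3 = 112
  Shipping 204, fixed 149 → total 353.
  Any other capacity-feasible assignment to {W-β, W-γ} ships for at least 204.
Compare {W-α, W-β}: its best feasible assignment gives total 392.
Compare {W-α, W-β, W-γ}: its best feasible assignment gives total 435.
Every other set of open sites that can feasibly serve all demand totals ≥ 392 even under its best assignment. Minimum: 353.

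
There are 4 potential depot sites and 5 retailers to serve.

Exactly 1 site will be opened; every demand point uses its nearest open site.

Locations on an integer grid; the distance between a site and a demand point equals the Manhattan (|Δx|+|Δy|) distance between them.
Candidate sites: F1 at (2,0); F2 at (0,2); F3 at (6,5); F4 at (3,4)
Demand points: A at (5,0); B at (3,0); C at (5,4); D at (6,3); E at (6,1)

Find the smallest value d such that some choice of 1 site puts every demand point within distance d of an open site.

6

Open {F4}.
  Farthest demand point is A at distance 6 (to F4); all others are ≤ 6.
With {F1} the worst case is 7.
With {F2} the worst case is 7.
No size-1 selection achieves below 6.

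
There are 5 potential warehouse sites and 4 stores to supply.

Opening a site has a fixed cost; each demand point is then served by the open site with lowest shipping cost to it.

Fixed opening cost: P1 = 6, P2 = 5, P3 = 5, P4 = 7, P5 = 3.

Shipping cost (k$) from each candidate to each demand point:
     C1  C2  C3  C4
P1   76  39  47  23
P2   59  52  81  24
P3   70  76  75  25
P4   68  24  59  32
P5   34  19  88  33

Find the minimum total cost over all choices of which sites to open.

132

Open {P1, P5}: assign each demand point to its cheapest open site.
  C1→P5 34, C2→P5 19, C3→P1 47, C4→P1 23
  shipping cost 123, fixed 9 → total 132.
Compare {P1, P2, P5}: shipping cost 123 + fixed 14 = 137.
Compare {P1, P3, P5}: shipping cost 123 + fixed 14 = 137.
Compare {P1, P4, P5}: shipping cost 123 + fixed 16 = 139.
All other subsets cost ≥ 137. Minimum total cost: 132.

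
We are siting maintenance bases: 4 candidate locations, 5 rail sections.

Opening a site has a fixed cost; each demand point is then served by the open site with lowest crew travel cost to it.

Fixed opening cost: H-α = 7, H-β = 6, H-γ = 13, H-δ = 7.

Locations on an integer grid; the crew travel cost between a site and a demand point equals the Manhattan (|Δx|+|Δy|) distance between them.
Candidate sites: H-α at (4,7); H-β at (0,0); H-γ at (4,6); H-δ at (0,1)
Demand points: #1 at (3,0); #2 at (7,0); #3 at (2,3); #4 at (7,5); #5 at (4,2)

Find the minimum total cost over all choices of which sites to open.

Open {H-α, H-β}: assign each demand point to its cheapest open site.
  #1→H-β 3, #2→H-β 7, #3→H-β 5, #4→H-α 5, #5→H-α 5
  crew travel cost 25, fixed 13 → total 38.
Compare {H-β}: crew travel cost 33 + fixed 6 = 39.
Compare {H-δ}: crew travel cost 32 + fixed 7 = 39.
Compare {H-α, H-δ}: crew travel cost 26 + fixed 14 = 40.
All other subsets cost ≥ 39. Minimum total cost: 38.

38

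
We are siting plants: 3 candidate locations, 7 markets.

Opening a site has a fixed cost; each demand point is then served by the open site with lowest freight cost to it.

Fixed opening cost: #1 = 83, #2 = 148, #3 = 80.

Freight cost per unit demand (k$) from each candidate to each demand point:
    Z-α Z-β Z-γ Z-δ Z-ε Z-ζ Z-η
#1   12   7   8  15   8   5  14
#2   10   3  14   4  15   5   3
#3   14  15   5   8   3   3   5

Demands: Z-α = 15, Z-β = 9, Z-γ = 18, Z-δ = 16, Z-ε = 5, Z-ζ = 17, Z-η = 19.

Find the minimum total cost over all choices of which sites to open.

682

Open {#2, #3}: assign each demand point to its cheapest open site.
  Z-α→#2 15×10=150, Z-β→#2 9×3=27, Z-γ→#3 18×5=90, Z-δ→#2 16×4=64, Z-ε→#3 5×3=15, Z-ζ→#3 17×3=51, Z-η→#2 19×3=57
  freight cost 454, fixed 228 → total 682.
Compare {#1, #2, #3}: freight cost 454 + fixed 311 = 765.
Compare {#1, #3}: freight cost 622 + fixed 163 = 785.
Compare {#1, #2}: freight cost 567 + fixed 231 = 798.
All other subsets cost ≥ 765. Minimum total cost: 682.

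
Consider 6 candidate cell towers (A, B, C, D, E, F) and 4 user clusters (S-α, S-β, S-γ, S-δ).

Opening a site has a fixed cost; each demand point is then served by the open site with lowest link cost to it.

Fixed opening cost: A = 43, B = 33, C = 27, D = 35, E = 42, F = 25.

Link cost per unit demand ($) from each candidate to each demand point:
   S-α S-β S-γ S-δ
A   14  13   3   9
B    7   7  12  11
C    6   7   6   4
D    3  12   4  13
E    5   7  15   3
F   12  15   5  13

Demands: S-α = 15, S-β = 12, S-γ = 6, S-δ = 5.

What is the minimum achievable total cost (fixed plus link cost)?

Open {C, D}: assign each demand point to its cheapest open site.
  S-α→D 15×3=45, S-β→C 12×7=84, S-γ→D 6×4=24, S-δ→C 5×4=20
  link cost 173, fixed 62 → total 235.
Compare {D, E}: link cost 168 + fixed 77 = 245.
Compare {C}: link cost 230 + fixed 27 = 257.
Compare {C, D, F}: link cost 173 + fixed 87 = 260.
All other subsets cost ≥ 245. Minimum total cost: 235.

235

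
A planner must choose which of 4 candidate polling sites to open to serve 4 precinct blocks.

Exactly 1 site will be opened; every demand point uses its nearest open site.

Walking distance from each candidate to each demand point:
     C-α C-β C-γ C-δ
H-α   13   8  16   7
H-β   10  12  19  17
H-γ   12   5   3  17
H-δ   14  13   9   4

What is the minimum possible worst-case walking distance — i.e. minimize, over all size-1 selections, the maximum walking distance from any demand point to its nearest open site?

14

Open {H-δ}.
  Farthest demand point is C-α at walking distance 14 (to H-δ); all others are ≤ 14.
With {H-α} the worst case is 16.
With {H-γ} the worst case is 17.
No size-1 selection achieves below 14.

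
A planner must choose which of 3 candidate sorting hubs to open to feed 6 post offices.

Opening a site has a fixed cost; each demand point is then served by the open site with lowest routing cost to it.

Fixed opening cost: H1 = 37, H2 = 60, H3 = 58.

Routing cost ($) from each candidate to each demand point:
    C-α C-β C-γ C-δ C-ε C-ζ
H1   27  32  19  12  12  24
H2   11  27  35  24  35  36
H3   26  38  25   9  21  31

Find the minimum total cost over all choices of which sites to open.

163

Open {H1}: assign each demand point to its cheapest open site.
  C-α→H1 27, C-β→H1 32, C-γ→H1 19, C-δ→H1 12, C-ε→H1 12, C-ζ→H1 24
  routing cost 126, fixed 37 → total 163.
Compare {H1, H2}: routing cost 105 + fixed 97 = 202.
Compare {H3}: routing cost 150 + fixed 58 = 208.
Compare {H1, H3}: routing cost 122 + fixed 95 = 217.
All other subsets cost ≥ 202. Minimum total cost: 163.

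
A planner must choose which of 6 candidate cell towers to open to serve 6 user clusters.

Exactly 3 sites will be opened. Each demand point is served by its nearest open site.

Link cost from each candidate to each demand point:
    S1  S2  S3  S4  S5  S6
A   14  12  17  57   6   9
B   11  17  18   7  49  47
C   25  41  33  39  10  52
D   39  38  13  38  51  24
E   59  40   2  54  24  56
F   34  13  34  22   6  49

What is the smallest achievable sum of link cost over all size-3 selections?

47

Open {A, B, E}.
  S1→B 11, S2→A 12, S3→E 2, S4→B 7, S5→A 6, S6→A 9  ⇒ total 47.
Compare {A, B, D}: total 58.
Compare {A, B, C}: total 62.
No size-3 selection does better; minimum is 47.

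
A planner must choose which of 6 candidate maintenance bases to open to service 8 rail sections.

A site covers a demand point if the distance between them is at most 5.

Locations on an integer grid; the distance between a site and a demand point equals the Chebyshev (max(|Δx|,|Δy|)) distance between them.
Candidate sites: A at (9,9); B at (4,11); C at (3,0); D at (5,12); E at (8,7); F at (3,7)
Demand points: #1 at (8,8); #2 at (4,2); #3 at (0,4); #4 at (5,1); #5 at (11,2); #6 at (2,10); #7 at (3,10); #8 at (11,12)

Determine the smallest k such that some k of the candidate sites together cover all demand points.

Coverage sets (demand points within 5 of each site):
  A: {#1, #8}
  B: {#1, #6, #7}
  C: {#2, #3, #4}
  D: {#1, #6, #7}
  E: {#1, #2, #5, #7, #8}
  F: {#1, #2, #3, #6, #7}
No 2 sites suffice: every size-2 union leaves at least one demand point uncovered.
But {B, C, E} covers everything, so the minimum is 3.

3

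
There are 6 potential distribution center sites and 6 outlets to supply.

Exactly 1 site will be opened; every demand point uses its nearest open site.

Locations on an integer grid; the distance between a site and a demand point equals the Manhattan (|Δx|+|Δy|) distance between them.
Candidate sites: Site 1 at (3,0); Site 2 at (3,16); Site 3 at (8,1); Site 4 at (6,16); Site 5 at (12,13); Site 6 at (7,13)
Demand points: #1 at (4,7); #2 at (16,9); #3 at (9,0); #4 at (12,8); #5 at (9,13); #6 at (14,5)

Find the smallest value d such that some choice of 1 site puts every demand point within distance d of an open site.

15

Open {Site 6}.
  Farthest demand point is #3 at distance 15 (to Site 6); all others are ≤ 15.
With {Site 3} the worst case is 16.
With {Site 5} the worst case is 16.
No size-1 selection achieves below 15.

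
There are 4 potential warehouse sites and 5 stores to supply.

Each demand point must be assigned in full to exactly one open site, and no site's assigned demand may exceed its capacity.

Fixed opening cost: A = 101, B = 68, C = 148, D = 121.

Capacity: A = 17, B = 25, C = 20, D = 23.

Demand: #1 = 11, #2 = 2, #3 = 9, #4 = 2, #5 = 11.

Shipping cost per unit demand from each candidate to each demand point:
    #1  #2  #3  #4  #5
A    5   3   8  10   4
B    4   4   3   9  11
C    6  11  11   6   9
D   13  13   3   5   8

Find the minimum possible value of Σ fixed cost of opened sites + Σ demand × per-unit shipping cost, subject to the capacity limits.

308

Open {A, B}; cheapest assignment that respects the capacities:
  A (cap 17, load 13): #2, #5 — cost 2×3 + 11×4 = 50
  B (cap 25, load 22): #1, #3, #4 — cost 11×4 + 9×3 + 2×9 = 89
  Shipping 139, fixed 169 → total 308.
  Any other capacity-feasible assignment to {A, B} ships for at least 139.
Compare {B, D}: its best feasible assignment gives total 366.
Compare {B, C}: its best feasible assignment gives total 406.
Every other set of open sites that can feasibly serve all demand totals ≥ 366 even under its best assignment. Minimum: 308.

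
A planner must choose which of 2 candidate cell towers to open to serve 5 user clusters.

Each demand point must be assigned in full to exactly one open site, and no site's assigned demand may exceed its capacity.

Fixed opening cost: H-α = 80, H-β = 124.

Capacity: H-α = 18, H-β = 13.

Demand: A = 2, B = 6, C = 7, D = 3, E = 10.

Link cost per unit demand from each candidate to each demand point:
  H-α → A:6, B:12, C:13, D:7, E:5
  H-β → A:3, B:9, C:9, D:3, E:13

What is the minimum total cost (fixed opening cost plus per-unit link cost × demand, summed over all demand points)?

Open {H-α, H-β}; cheapest assignment that respects the capacities:
  H-α (cap 18, load 15): A, D, E — cost 2×6 + 3×7 + 10×5 = 83
  H-β (cap 13, load 13): B, C — cost 6×9 + 7×9 = 117
  Shipping 200, fixed 204 → total 404.
  Any other capacity-feasible assignment to {H-α, H-β} ships for at least 200.
Total demand is 28 and no other set of sites has combined capacity ≥ 28, so {H-α, H-β} is the only feasible choice of open sites. Minimum: 404.

404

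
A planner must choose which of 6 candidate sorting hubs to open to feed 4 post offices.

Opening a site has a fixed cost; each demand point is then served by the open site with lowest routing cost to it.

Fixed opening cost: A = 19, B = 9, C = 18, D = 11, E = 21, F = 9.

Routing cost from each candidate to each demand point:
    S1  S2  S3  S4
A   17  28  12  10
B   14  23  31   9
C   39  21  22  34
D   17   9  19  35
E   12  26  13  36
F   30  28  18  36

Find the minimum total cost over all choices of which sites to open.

Open {B, D}: assign each demand point to its cheapest open site.
  S1→B 14, S2→D 9, S3→D 19, S4→B 9
  routing cost 51, fixed 20 → total 71.
Compare {A, D}: routing cost 48 + fixed 30 = 78.
Compare {B, D, F}: routing cost 50 + fixed 29 = 79.
Compare {B, F}: routing cost 64 + fixed 18 = 82.
All other subsets cost ≥ 78. Minimum total cost: 71.

71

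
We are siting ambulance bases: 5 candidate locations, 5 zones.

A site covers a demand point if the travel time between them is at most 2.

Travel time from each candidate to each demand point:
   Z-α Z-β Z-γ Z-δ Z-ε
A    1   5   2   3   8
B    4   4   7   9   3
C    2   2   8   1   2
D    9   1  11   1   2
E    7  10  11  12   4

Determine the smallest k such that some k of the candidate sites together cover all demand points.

2

Coverage sets (demand points within 2 of each site):
  A: {Z-α, Z-γ}
  B: {}
  C: {Z-α, Z-β, Z-δ, Z-ε}
  D: {Z-β, Z-δ, Z-ε}
  E: {}
No single site covers all 5 demand points.
But {A, C} covers everything, so the minimum is 2.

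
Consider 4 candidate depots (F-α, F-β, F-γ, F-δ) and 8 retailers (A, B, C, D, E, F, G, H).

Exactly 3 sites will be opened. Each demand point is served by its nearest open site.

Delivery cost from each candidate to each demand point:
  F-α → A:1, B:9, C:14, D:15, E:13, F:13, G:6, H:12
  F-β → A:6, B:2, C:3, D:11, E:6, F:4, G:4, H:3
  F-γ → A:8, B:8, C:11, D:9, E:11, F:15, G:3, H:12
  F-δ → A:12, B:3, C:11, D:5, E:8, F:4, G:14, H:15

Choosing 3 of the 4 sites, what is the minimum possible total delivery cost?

28

Open {F-α, F-β, F-δ}.
  A→F-α 1, B→F-β 2, C→F-β 3, D→F-δ 5, E→F-β 6, F→F-β 4, G→F-β 4, H→F-β 3  ⇒ total 28.
Compare {F-α, F-β, F-γ}: total 31.
Compare {F-β, F-γ, F-δ}: total 32.
No size-3 selection does better; minimum is 28.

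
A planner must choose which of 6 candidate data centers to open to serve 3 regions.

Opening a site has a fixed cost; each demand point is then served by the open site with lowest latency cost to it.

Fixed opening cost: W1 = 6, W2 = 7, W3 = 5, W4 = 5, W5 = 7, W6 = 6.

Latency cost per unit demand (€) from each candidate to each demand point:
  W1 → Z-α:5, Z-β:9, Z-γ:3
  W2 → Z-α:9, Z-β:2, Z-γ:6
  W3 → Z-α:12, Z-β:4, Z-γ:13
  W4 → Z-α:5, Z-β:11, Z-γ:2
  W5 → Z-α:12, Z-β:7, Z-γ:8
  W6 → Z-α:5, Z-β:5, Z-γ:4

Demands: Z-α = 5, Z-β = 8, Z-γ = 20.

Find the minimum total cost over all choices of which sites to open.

Open {W2, W4}: assign each demand point to its cheapest open site.
  Z-α→W4 5×5=25, Z-β→W2 8×2=16, Z-γ→W4 20×2=40
  latency cost 81, fixed 12 → total 93.
Compare {W2, W3, W4}: latency cost 81 + fixed 17 = 98.
Compare {W1, W2, W4}: latency cost 81 + fixed 18 = 99.
Compare {W2, W4, W6}: latency cost 81 + fixed 18 = 99.
All other subsets cost ≥ 98. Minimum total cost: 93.

93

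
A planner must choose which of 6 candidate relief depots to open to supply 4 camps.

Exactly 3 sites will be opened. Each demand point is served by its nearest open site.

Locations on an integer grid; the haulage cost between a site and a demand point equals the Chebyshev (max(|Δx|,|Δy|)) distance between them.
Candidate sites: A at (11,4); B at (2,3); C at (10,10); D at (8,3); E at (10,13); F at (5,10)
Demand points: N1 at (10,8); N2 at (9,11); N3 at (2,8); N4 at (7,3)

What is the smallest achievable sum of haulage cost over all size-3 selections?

Open {C, D, F}.
  N1→C 2, N2→C 1, N3→F 3, N4→D 1  ⇒ total 7.
Compare {B, C, D}: total 9.
Compare {A, C, D}: total 10.
No size-3 selection does better; minimum is 7.

7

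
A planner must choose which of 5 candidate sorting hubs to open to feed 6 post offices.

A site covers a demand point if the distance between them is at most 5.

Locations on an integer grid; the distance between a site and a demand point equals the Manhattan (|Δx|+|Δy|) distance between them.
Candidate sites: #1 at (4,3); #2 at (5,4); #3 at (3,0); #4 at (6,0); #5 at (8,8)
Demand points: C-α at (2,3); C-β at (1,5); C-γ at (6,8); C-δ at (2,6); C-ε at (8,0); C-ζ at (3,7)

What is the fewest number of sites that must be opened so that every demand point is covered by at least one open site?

2

Coverage sets (demand points within 5 of each site):
  #1: {C-α, C-β, C-δ, C-ζ}
  #2: {C-α, C-β, C-γ, C-δ, C-ζ}
  #3: {C-α, C-ε}
  #4: {C-ε}
  #5: {C-γ}
No single site covers all 6 demand points.
But {#2, #3} covers everything, so the minimum is 2.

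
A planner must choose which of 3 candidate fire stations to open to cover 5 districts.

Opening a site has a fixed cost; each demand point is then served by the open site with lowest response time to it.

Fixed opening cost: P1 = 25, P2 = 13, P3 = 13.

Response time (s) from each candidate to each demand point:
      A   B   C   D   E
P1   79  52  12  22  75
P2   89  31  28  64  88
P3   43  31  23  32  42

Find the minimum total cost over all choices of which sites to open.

184

Open {P3}: assign each demand point to its cheapest open site.
  A→P3 43, B→P3 31, C→P3 23, D→P3 32, E→P3 42
  response time 171, fixed 13 → total 184.
Compare {P1, P3}: response time 150 + fixed 38 = 188.
Compare {P2, P3}: response time 171 + fixed 26 = 197.
Compare {P1, P2, P3}: response time 150 + fixed 51 = 201.
All other subsets cost ≥ 188. Minimum total cost: 184.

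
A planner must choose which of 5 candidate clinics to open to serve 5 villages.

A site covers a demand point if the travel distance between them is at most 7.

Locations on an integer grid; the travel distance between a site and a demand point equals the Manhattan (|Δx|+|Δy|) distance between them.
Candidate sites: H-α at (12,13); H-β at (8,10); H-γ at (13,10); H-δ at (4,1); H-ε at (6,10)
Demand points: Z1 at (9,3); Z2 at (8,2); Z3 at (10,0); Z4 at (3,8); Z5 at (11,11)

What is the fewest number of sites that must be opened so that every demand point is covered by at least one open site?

Coverage sets (demand points within 7 of each site):
  H-α: {Z5}
  H-β: {Z4, Z5}
  H-γ: {Z5}
  H-δ: {Z1, Z2, Z3}
  H-ε: {Z4, Z5}
No single site covers all 5 demand points.
But {H-β, H-δ} covers everything, so the minimum is 2.

2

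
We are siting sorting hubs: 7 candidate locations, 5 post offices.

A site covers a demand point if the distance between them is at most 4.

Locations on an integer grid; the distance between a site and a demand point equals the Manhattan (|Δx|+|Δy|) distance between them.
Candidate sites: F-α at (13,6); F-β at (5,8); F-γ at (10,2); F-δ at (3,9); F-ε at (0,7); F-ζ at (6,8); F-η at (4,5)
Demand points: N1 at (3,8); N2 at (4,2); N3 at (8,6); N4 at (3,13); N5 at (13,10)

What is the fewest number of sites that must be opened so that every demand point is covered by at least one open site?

4

Coverage sets (demand points within 4 of each site):
  F-α: {N5}
  F-β: {N1}
  F-γ: {}
  F-δ: {N1, N4}
  F-ε: {N1}
  F-ζ: {N1, N3}
  F-η: {N1, N2}
No 3 sites suffice: every size-3 union leaves at least one demand point uncovered.
But {F-α, F-δ, F-ζ, F-η} covers everything, so the minimum is 4.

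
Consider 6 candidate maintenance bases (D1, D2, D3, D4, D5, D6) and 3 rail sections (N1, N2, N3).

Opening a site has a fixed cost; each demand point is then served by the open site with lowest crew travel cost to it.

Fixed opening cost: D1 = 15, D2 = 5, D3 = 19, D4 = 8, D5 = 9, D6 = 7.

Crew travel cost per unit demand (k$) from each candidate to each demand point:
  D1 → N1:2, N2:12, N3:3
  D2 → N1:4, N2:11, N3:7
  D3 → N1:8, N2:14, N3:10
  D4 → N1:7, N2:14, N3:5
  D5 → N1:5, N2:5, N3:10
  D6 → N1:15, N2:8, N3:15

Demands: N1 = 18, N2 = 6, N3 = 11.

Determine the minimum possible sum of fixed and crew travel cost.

123

Open {D1, D5}: assign each demand point to its cheapest open site.
  N1→D1 18×2=36, N2→D5 6×5=30, N3→D1 11×3=33
  crew travel cost 99, fixed 24 → total 123.
Compare {D1, D2, D5}: crew travel cost 99 + fixed 29 = 128.
Compare {D1, D5, D6}: crew travel cost 99 + fixed 31 = 130.
Compare {D1, D4, D5}: crew travel cost 99 + fixed 32 = 131.
All other subsets cost ≥ 128. Minimum total cost: 123.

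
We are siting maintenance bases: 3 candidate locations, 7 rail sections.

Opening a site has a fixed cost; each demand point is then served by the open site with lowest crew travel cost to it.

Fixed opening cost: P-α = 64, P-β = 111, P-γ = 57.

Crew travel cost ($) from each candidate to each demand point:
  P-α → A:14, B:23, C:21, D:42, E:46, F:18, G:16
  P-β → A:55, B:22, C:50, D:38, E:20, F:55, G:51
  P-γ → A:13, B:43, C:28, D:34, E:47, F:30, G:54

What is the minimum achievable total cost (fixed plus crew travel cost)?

Open {P-α}: assign each demand point to its cheapest open site.
  A→P-α 14, B→P-α 23, C→P-α 21, D→P-α 42, E→P-α 46, F→P-α 18, G→P-α 16
  crew travel cost 180, fixed 64 → total 244.
Compare {P-α, P-γ}: crew travel cost 171 + fixed 121 = 292.
Compare {P-γ}: crew travel cost 249 + fixed 57 = 306.
Compare {P-α, P-β}: crew travel cost 149 + fixed 175 = 324.
All other subsets cost ≥ 292. Minimum total cost: 244.

244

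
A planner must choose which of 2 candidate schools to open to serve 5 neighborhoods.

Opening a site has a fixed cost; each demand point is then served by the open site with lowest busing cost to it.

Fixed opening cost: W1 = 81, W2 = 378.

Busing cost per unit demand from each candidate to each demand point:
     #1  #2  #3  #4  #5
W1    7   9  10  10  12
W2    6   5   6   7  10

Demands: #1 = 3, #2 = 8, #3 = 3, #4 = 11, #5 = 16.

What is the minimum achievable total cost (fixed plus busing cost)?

506

Open {W1}: assign each demand point to its cheapest open site.
  #1→W1 3×7=21, #2→W1 8×9=72, #3→W1 3×10=30, #4→W1 11×10=110, #5→W1 16×12=192
  busing cost 425, fixed 81 → total 506.
Compare {W2}: busing cost 313 + fixed 378 = 691.
Compare {W1, W2}: busing cost 313 + fixed 459 = 772.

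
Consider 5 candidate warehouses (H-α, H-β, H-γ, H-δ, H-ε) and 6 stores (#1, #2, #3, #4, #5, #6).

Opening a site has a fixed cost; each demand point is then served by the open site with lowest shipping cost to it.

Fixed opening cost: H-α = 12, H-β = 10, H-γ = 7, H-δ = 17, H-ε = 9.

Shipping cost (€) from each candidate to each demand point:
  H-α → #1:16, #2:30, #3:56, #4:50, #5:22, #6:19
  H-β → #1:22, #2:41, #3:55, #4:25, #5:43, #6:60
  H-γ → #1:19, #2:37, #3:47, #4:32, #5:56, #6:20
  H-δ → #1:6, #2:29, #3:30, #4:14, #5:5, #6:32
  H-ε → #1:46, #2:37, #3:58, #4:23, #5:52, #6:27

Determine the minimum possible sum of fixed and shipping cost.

Open {H-γ, H-δ}: assign each demand point to its cheapest open site.
  #1→H-δ 6, #2→H-δ 29, #3→H-δ 30, #4→H-δ 14, #5→H-δ 5, #6→H-γ 20
  shipping cost 104, fixed 24 → total 128.
Compare {H-α, H-δ}: shipping cost 103 + fixed 29 = 132.
Compare {H-δ}: shipping cost 116 + fixed 17 = 133.
Compare {H-δ, H-ε}: shipping cost 111 + fixed 26 = 137.
All other subsets cost ≥ 132. Minimum total cost: 128.

128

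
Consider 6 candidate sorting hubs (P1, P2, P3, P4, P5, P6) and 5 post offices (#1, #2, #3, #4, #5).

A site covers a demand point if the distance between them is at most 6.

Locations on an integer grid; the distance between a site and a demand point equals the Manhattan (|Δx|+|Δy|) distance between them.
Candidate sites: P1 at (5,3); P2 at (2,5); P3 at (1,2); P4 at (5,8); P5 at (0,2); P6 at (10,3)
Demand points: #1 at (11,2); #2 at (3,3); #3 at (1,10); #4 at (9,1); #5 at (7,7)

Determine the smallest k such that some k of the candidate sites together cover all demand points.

Coverage sets (demand points within 6 of each site):
  P1: {#2, #4, #5}
  P2: {#2, #3}
  P3: {#2}
  P4: {#3, #5}
  P5: {#2}
  P6: {#1, #4}
No 2 sites suffice: every size-2 union leaves at least one demand point uncovered.
But {P1, P2, P6} covers everything, so the minimum is 3.

3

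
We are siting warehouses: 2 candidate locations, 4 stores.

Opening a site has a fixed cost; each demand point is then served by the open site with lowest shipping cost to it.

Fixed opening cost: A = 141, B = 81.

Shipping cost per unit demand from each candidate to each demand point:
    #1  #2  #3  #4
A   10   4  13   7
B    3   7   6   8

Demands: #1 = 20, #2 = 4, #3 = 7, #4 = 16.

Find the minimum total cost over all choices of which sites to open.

339

Open {B}: assign each demand point to its cheapest open site.
  #1→B 20×3=60, #2→B 4×7=28, #3→B 7×6=42, #4→B 16×8=128
  shipping cost 258, fixed 81 → total 339.
Compare {A, B}: shipping cost 230 + fixed 222 = 452.
Compare {A}: shipping cost 419 + fixed 141 = 560.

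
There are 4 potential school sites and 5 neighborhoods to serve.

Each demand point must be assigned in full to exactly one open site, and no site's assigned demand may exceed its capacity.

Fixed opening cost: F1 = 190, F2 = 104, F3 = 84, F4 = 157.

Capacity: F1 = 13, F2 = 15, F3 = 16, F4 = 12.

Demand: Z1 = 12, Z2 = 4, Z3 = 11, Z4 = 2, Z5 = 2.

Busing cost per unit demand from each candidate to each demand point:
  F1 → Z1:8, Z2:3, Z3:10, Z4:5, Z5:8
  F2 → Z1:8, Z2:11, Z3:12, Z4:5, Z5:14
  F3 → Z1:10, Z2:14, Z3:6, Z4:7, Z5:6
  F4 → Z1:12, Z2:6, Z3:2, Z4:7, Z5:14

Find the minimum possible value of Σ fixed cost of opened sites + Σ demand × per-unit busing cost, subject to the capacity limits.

Open {F2, F3}; cheapest assignment that respects the capacities:
  F2 (cap 15, load 15): Z2, Z3 — cost 4×11 + 11×12 = 176
  F3 (cap 16, load 16): Z1, Z4, Z5 — cost 12×10 + 2×7 + 2×6 = 146
  Shipping 322, fixed 188 → total 510.
  Any other capacity-feasible assignment to {F2, F3} ships for at least 322.
Compare {F2, F3, F4}: its best feasible assignment gives total 541.
Compare {F1, F2, F3}: its best feasible assignment gives total 574.
Every other set of open sites that can feasibly serve all demand totals ≥ 541 even under its best assignment. Minimum: 510.

510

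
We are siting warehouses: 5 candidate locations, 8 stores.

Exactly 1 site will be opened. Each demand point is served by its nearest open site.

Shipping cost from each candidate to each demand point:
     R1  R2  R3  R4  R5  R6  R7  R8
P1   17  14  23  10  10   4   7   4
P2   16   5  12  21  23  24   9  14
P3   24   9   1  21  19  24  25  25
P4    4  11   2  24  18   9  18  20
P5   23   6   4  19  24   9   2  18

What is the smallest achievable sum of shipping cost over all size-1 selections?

Open {P1}.
  R1→P1 17, R2→P1 14, R3→P1 23, R4→P1 10, R5→P1 10, R6→P1 4, R7→P1 7, R8→P1 4  ⇒ total 89.
Compare {P5}: total 105.
Compare {P4}: total 106.
No size-1 selection does better; minimum is 89.

89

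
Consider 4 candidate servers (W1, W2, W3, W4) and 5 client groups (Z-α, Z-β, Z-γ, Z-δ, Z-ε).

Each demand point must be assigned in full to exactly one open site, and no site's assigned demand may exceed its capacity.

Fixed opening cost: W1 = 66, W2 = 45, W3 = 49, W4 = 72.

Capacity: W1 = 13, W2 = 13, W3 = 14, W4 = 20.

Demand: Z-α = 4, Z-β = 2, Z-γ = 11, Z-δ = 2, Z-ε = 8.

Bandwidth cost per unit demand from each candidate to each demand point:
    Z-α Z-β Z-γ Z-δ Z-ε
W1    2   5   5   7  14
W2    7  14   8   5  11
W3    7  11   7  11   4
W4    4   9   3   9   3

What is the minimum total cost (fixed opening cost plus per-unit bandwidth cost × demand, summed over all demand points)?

227

Open {W1, W4}; cheapest assignment that respects the capacities:
  W1 (cap 13, load 8): Z-α, Z-β, Z-δ — cost 4×2 + 2×5 + 2×7 = 32
  W4 (cap 20, load 19): Z-γ, Z-ε — cost 11×3 + 8×3 = 57
  Shipping 89, fixed 138 → total 227.
  Any other capacity-feasible assignment to {W1, W4} ships for at least 89.
Compare {W3, W4}: its best feasible assignment gives total 238.
Compare {W2, W4}: its best feasible assignment gives total 240.
Every other set of open sites that can feasibly serve all demand totals ≥ 238 even under its best assignment. Minimum: 227.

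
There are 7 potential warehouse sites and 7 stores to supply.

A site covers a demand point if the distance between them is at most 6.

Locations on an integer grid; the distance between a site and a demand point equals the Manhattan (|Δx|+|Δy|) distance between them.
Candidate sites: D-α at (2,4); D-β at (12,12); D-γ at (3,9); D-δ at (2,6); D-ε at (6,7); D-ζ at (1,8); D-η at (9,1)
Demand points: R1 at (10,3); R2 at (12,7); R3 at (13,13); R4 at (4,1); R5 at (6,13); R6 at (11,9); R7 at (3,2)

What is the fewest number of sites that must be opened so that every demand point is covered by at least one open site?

4

Coverage sets (demand points within 6 of each site):
  D-α: {R4, R7}
  D-β: {R2, R3, R6}
  D-γ: {}
  D-δ: {R7}
  D-ε: {R2, R5}
  D-ζ: {}
  D-η: {R1, R4}
No 3 sites suffice: every size-3 union leaves at least one demand point uncovered.
But {D-α, D-β, D-ε, D-η} covers everything, so the minimum is 4.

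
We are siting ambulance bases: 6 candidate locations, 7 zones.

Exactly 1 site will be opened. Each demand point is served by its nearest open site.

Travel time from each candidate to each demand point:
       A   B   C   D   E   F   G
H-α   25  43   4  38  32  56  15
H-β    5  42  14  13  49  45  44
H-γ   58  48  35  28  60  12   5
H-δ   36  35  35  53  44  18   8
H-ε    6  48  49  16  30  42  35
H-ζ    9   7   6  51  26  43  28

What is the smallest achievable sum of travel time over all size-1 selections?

Open {H-ζ}.
  A→H-ζ 9, B→H-ζ 7, C→H-ζ 6, D→H-ζ 51, E→H-ζ 26, F→H-ζ 43, G→H-ζ 28  ⇒ total 170.
Compare {H-β}: total 212.
Compare {H-α}: total 213.
No size-1 selection does better; minimum is 170.

170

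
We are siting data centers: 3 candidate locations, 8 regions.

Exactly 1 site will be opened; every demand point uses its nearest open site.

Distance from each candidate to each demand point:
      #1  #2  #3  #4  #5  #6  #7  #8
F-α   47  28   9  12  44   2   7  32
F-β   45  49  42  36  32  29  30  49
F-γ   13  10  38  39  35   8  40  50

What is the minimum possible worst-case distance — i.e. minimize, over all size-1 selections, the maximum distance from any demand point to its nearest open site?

Open {F-α}.
  Farthest demand point is #1 at distance 47 (to F-α); all others are ≤ 47.
With {F-β} the worst case is 49.
With {F-γ} the worst case is 50.
No size-1 selection achieves below 47.

47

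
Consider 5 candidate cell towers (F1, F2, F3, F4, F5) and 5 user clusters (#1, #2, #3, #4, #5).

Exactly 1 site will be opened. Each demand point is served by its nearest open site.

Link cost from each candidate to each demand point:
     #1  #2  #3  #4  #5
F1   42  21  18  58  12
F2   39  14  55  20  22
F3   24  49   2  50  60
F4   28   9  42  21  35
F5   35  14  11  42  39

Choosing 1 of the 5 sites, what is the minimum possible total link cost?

135

Open {F4}.
  #1→F4 28, #2→F4 9, #3→F4 42, #4→F4 21, #5→F4 35  ⇒ total 135.
Compare {F5}: total 141.
Compare {F2}: total 150.
No size-1 selection does better; minimum is 135.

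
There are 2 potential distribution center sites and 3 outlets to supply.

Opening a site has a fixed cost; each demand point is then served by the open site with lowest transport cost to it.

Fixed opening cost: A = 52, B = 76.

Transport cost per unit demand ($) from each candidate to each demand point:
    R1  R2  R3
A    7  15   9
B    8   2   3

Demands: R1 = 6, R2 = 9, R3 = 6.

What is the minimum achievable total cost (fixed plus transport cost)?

160

Open {B}: assign each demand point to its cheapest open site.
  R1→B 6×8=48, R2→B 9×2=18, R3→B 6×3=18
  transport cost 84, fixed 76 → total 160.
Compare {A, B}: transport cost 78 + fixed 128 = 206.
Compare {A}: transport cost 231 + fixed 52 = 283.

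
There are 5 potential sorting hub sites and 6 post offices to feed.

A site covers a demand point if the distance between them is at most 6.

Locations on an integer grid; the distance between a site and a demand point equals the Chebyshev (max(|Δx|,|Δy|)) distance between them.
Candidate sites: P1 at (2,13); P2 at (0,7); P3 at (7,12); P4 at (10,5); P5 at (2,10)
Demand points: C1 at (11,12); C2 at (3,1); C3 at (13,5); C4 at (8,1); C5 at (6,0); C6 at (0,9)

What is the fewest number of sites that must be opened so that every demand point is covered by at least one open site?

Coverage sets (demand points within 6 of each site):
  P1: {C6}
  P2: {C2, C6}
  P3: {C1}
  P4: {C3, C4, C5}
  P5: {C6}
No 2 sites suffice: every size-2 union leaves at least one demand point uncovered.
But {P2, P3, P4} covers everything, so the minimum is 3.

3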